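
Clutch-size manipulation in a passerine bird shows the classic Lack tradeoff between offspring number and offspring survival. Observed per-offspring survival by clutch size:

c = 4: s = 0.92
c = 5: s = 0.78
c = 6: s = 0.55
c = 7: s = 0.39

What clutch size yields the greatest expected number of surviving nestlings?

Expected surviving nestlings = c × s(c):
  c=4: 4 × 0.92 = 3.680
  c=5: 5 × 0.78 = 3.900
  c=6: 6 × 0.55 = 3.300
  c=7: 7 × 0.39 = 2.730
Maximum at c = 5 (3.900 surviving nestlings).

5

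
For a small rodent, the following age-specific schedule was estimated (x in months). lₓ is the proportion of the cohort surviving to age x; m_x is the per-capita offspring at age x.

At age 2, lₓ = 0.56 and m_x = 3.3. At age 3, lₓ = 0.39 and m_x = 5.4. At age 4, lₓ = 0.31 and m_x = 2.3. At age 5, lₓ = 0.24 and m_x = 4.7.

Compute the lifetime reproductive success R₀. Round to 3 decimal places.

5.795

R₀ = Σ lₓ m_x:
  age 2: 0.56 × 3.3 = 1.8480
  age 3: 0.39 × 5.4 = 2.1060
  age 4: 0.31 × 2.3 = 0.7130
  age 5: 0.24 × 4.7 = 1.1280
R₀ = 1.8480 + 2.1060 + 0.7130 + 1.1280 = 5.7950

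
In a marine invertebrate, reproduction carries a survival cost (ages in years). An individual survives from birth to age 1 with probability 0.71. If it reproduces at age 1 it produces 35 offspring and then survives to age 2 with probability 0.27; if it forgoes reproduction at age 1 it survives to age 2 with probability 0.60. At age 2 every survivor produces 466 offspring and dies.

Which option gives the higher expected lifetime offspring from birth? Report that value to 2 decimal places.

198.52

breed at age 1: R₀ = 0.71 × (35 + 0.27 × 466) = 0.71 × 160.8200 = 114.1822
delay to age 2: R₀ = 0.71 × (0.60 × 466) = 0.71 × 279.6000 = 198.5160
Higher: delay to age 2 (198.5160).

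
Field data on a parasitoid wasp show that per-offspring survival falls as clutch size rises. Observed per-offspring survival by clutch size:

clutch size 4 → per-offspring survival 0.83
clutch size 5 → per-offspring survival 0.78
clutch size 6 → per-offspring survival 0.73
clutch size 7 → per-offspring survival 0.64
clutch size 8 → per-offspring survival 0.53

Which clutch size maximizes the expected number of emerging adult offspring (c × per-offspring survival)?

7

Expected emerging adult offspring = c × s(c):
  c=4: 4 × 0.83 = 3.320
  c=5: 5 × 0.78 = 3.900
  c=6: 6 × 0.73 = 4.380
  c=7: 7 × 0.64 = 4.480
  c=8: 8 × 0.53 = 4.240
Maximum at c = 7 (4.480 emerging adult offspring).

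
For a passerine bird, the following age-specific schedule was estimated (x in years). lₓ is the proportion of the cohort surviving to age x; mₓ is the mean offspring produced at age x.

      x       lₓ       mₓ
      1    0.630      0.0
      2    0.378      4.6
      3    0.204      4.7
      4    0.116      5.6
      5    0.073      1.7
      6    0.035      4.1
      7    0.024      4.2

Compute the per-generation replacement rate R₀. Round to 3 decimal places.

3.716

R₀ = Σ lₓ mₓ:
  age 1: 0.630 × 0.0 = 0.0000
  age 2: 0.378 × 4.6 = 1.7388
  age 3: 0.204 × 4.7 = 0.9588
  age 4: 0.116 × 5.6 = 0.6496
  age 5: 0.073 × 1.7 = 0.1241
  age 6: 0.035 × 4.1 = 0.1435
  age 7: 0.024 × 4.2 = 0.1008
R₀ = 0.0000 + 1.7388 + 0.9588 + 0.6496 + 0.1241 + 0.1435 + 0.1008 = 3.7156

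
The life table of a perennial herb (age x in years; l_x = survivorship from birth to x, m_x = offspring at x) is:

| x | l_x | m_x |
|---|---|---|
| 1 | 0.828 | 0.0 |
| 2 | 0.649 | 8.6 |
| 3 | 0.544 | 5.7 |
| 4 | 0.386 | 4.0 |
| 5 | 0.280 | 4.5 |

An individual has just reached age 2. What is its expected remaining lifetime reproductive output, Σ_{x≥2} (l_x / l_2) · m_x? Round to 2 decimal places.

l_2 = 0.649. Conditional survival from age 2 to x is l_x / l_2.
  x=2: (0.649/0.649) × 8.6 = 8.6000
  x=3: (0.544/0.649) × 5.7 = 4.7778
  x=4: (0.386/0.649) × 4.0 = 2.3790
  x=5: (0.280/0.649) × 4.5 = 1.9414
Sum = 8.6000 + 4.7778 + 2.3790 + 1.9414 = 17.6983

17.70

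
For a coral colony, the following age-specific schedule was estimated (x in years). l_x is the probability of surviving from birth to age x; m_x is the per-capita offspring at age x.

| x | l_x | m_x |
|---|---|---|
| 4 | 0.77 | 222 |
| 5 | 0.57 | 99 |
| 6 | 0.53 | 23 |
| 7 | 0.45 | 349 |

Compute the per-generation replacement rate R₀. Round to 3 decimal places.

396.610

R₀ = Σ l_x m_x:
  age 4: 0.77 × 222 = 170.9400
  age 5: 0.57 × 99 = 56.4300
  age 6: 0.53 × 23 = 12.1900
  age 7: 0.45 × 349 = 157.0500
R₀ = 170.9400 + 56.4300 + 12.1900 + 157.0500 = 396.6100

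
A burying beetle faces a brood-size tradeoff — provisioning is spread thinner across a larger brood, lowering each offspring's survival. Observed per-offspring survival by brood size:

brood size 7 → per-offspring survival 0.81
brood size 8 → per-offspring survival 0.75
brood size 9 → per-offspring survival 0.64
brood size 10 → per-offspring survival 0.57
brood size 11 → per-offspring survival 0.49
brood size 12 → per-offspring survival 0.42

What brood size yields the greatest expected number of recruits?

Expected recruits = c × s(c):
  c=7: 7 × 0.81 = 5.670
  c=8: 8 × 0.75 = 6.000
  c=9: 9 × 0.64 = 5.760
  c=10: 10 × 0.57 = 5.700
  c=11: 11 × 0.49 = 5.390
  c=12: 12 × 0.42 = 5.040
Maximum at c = 8 (6.000 recruits).

8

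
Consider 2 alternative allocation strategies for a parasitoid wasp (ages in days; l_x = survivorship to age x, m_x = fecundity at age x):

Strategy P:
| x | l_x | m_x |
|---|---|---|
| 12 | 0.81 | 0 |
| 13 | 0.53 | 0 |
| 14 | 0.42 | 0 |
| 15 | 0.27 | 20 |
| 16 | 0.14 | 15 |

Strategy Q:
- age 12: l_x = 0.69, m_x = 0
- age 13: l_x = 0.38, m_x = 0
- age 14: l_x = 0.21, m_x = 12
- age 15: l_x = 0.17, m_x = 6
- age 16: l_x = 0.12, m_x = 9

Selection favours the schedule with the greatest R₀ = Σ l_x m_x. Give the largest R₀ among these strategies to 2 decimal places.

Strategy P: R₀ = 0.81×0 + 0.53×0 + 0.42×0 + 0.27×20 + 0.14×15 = 7.5000
Strategy Q: R₀ = 0.69×0 + 0.38×0 + 0.21×12 + 0.17×6 + 0.12×9 = 4.6200
Highest R₀: strategy P with 7.5000.

7.50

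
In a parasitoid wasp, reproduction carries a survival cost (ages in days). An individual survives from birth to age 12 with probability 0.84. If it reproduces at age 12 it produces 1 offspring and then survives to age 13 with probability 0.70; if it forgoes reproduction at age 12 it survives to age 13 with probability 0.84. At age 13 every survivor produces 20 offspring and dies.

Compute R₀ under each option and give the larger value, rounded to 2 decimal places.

14.11

breed at age 12: R₀ = 0.84 × (1 + 0.70 × 20) = 0.84 × 15.0000 = 12.6000
delay to age 13: R₀ = 0.84 × (0.84 × 20) = 0.84 × 16.8000 = 14.1120
Higher: delay to age 13 (14.1120).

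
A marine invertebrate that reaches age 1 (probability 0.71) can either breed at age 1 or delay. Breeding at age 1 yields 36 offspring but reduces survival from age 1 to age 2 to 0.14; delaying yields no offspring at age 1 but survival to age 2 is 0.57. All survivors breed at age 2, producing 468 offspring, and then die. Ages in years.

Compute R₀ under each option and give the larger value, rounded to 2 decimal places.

189.40

breed at age 1: R₀ = 0.71 × (36 + 0.14 × 468) = 0.71 × 101.5200 = 72.0792
delay to age 2: R₀ = 0.71 × (0.57 × 468) = 0.71 × 266.7600 = 189.3996
Higher: delay to age 2 (189.3996).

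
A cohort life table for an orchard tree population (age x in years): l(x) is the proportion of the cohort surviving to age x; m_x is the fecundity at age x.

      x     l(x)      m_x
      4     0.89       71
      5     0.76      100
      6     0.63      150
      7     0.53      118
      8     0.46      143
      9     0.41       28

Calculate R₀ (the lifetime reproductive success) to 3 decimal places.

373.490

R₀ = Σ l(x) m_x:
  age 4: 0.89 × 71 = 63.1900
  age 5: 0.76 × 100 = 76.0000
  age 6: 0.63 × 150 = 94.5000
  age 7: 0.53 × 118 = 62.5400
  age 8: 0.46 × 143 = 65.7800
  age 9: 0.41 × 28 = 11.4800
R₀ = 63.1900 + 76.0000 + 94.5000 + 62.5400 + 65.7800 + 11.4800 = 373.4900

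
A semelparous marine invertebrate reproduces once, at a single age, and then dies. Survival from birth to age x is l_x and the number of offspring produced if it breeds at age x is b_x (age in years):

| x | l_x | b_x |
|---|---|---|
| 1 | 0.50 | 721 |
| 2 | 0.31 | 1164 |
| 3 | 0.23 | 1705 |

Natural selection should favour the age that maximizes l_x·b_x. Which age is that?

3

Expected offspring if breeding at age x = l_x × b_x:
  age 1: 0.50 × 721 = 360.500
  age 2: 0.31 × 1164 = 360.840
  age 3: 0.23 × 1705 = 392.150
Maximum at age 3 (392.150).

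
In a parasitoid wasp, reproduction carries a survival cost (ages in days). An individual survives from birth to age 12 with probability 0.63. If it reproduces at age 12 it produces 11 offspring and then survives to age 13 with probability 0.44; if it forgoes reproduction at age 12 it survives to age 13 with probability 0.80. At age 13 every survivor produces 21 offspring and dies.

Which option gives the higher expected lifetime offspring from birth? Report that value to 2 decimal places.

12.75

breed at age 12: R₀ = 0.63 × (11 + 0.44 × 21) = 0.63 × 20.2400 = 12.7512
delay to age 13: R₀ = 0.63 × (0.80 × 21) = 0.63 × 16.8000 = 10.5840
Higher: breed at age 12 (12.7512).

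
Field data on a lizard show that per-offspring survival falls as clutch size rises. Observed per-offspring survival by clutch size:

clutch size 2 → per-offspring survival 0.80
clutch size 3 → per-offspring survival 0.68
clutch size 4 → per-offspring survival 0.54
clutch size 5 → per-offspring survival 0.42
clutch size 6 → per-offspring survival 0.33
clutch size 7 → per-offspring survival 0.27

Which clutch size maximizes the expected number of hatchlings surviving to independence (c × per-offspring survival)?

4

Expected hatchlings surviving to independence = c × s(c):
  c=2: 2 × 0.80 = 1.600
  c=3: 3 × 0.68 = 2.040
  c=4: 4 × 0.54 = 2.160
  c=5: 5 × 0.42 = 2.100
  c=6: 6 × 0.33 = 1.980
  c=7: 7 × 0.27 = 1.890
Maximum at c = 4 (2.160 hatchlings surviving to independence).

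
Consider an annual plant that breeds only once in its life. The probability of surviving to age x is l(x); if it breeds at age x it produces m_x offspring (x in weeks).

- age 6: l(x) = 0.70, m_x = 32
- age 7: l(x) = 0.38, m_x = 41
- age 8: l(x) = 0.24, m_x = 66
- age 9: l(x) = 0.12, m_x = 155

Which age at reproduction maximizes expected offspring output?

Expected offspring if breeding at age x = l(x) × m_x:
  age 6: 0.70 × 32 = 22.400
  age 7: 0.38 × 41 = 15.580
  age 8: 0.24 × 66 = 15.840
  age 9: 0.12 × 155 = 18.600
Maximum at age 6 (22.400).

6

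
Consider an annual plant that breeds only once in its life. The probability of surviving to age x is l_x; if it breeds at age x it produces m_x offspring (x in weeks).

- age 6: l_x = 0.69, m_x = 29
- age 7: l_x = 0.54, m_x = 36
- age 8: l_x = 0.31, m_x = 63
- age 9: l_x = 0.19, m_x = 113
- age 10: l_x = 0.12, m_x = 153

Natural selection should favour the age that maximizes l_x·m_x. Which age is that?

9

Expected offspring if breeding at age x = l_x × m_x:
  age 6: 0.69 × 29 = 20.010
  age 7: 0.54 × 36 = 19.440
  age 8: 0.31 × 63 = 19.530
  age 9: 0.19 × 113 = 21.470
  age 10: 0.12 × 153 = 18.360
Maximum at age 9 (21.470).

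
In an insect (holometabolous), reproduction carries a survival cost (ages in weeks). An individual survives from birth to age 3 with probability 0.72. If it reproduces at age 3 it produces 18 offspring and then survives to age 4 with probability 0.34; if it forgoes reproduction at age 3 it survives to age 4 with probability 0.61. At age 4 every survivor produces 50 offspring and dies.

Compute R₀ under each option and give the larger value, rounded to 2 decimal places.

breed at age 3: R₀ = 0.72 × (18 + 0.34 × 50) = 0.72 × 35.0000 = 25.2000
delay to age 4: R₀ = 0.72 × (0.61 × 50) = 0.72 × 30.5000 = 21.9600
Higher: breed at age 3 (25.2000).

25.20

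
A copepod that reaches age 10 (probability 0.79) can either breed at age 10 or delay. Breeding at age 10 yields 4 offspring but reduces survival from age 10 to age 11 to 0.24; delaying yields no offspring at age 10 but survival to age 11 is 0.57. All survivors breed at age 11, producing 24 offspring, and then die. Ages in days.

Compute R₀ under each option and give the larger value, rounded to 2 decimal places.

10.81

breed at age 10: R₀ = 0.79 × (4 + 0.24 × 24) = 0.79 × 9.7600 = 7.7104
delay to age 11: R₀ = 0.79 × (0.57 × 24) = 0.79 × 13.6800 = 10.8072
Higher: delay to age 11 (10.8072).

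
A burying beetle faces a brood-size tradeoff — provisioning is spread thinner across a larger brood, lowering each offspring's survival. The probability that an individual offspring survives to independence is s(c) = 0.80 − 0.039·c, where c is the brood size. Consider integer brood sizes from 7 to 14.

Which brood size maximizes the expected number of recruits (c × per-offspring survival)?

10

Expected recruits = c × s(c):
  c=7: 7 × 0.527 = 3.689
  c=8: 8 × 0.488 = 3.904
  c=9: 9 × 0.449 = 4.041
  c=10: 10 × 0.410 = 4.100
  c=11: 11 × 0.371 = 4.081
  c=12: 12 × 0.332 = 3.984
  c=13: 13 × 0.293 = 3.809
  c=14: 14 × 0.254 = 3.556
Maximum at c = 10 (4.100 recruits).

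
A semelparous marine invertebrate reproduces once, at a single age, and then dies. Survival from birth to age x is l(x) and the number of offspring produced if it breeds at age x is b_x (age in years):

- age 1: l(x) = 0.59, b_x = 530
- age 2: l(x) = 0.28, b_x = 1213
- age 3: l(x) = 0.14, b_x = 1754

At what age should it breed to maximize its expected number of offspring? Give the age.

Expected offspring if breeding at age x = l(x) × b_x:
  age 1: 0.59 × 530 = 312.700
  age 2: 0.28 × 1213 = 339.640
  age 3: 0.14 × 1754 = 245.560
Maximum at age 2 (339.640).

2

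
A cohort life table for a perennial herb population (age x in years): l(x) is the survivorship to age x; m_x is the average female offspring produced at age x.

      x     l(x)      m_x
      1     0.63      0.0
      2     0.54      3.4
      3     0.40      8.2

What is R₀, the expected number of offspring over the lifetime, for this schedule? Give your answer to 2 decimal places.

5.12

R₀ = Σ l(x) m_x:
  age 1: 0.63 × 0.0 = 0.0000
  age 2: 0.54 × 3.4 = 1.8360
  age 3: 0.40 × 8.2 = 3.2800
R₀ = 0.0000 + 1.8360 + 3.2800 = 5.1160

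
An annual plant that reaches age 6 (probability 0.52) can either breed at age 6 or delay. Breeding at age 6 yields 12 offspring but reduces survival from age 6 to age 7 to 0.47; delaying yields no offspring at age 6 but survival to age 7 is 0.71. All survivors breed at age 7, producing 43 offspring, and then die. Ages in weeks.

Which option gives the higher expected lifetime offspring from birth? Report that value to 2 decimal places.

16.75

breed at age 6: R₀ = 0.52 × (12 + 0.47 × 43) = 0.52 × 32.2100 = 16.7492
delay to age 7: R₀ = 0.52 × (0.71 × 43) = 0.52 × 30.5300 = 15.8756
Higher: breed at age 6 (16.7492).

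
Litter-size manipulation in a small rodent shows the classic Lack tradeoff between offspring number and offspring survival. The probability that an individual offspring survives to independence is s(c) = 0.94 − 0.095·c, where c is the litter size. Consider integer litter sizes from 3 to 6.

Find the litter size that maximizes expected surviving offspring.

5

Expected surviving offspring = c × s(c):
  c=3: 3 × 0.655 = 1.965
  c=4: 4 × 0.560 = 2.240
  c=5: 5 × 0.465 = 2.325
  c=6: 6 × 0.370 = 2.220
Maximum at c = 5 (2.325 surviving offspring).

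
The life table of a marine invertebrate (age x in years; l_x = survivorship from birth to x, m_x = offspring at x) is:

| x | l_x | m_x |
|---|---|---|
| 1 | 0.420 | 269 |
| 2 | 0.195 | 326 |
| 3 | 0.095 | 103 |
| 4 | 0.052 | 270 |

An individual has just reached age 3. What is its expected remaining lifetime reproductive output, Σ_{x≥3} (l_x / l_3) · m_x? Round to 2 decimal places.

l_3 = 0.095. Conditional survival from age 3 to x is l_x / l_3.
  x=3: (0.095/0.095) × 103 = 103.0000
  x=4: (0.052/0.095) × 270 = 147.7895
Sum = 103.0000 + 147.7895 = 250.7895

250.79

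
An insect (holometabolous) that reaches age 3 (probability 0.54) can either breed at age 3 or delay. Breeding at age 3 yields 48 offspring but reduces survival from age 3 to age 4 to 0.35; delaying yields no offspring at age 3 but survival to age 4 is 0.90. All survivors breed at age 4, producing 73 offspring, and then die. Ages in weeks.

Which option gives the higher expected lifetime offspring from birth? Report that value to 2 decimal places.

breed at age 3: R₀ = 0.54 × (48 + 0.35 × 73) = 0.54 × 73.5500 = 39.7170
delay to age 4: R₀ = 0.54 × (0.90 × 73) = 0.54 × 65.7000 = 35.4780
Higher: breed at age 3 (39.7170).

39.72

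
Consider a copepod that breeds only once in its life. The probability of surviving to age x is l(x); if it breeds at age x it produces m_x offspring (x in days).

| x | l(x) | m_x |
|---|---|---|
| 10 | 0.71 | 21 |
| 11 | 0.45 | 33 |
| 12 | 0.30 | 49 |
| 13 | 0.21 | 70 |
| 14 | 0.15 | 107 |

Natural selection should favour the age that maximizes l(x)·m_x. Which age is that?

14

Expected offspring if breeding at age x = l(x) × m_x:
  age 10: 0.71 × 21 = 14.910
  age 11: 0.45 × 33 = 14.850
  age 12: 0.30 × 49 = 14.700
  age 13: 0.21 × 70 = 14.700
  age 14: 0.15 × 107 = 16.050
Maximum at age 14 (16.050).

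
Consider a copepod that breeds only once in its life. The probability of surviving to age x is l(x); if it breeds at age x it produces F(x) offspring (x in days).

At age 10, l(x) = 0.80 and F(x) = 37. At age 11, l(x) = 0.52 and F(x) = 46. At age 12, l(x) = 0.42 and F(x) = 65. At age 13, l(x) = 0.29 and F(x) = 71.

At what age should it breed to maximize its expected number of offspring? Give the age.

10

Expected offspring if breeding at age x = l(x) × F(x):
  age 10: 0.80 × 37 = 29.600
  age 11: 0.52 × 46 = 23.920
  age 12: 0.42 × 65 = 27.300
  age 13: 0.29 × 71 = 20.590
Maximum at age 10 (29.600).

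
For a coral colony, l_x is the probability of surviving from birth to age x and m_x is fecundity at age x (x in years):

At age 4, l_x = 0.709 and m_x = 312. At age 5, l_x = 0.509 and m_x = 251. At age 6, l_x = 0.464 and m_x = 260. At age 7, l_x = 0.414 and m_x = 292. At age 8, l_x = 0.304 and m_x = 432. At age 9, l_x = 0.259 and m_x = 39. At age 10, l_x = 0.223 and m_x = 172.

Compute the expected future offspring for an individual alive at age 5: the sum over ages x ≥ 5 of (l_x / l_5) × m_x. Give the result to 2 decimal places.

l_5 = 0.509. Conditional survival from age 5 to x is l_x / l_5.
  x=5: (0.509/0.509) × 251 = 251.0000
  x=6: (0.464/0.509) × 260 = 237.0138
  x=7: (0.414/0.509) × 292 = 237.5010
  x=8: (0.304/0.509) × 432 = 258.0118
  x=9: (0.259/0.509) × 39 = 19.8448
  x=10: (0.223/0.509) × 172 = 75.3556
Sum = 251.0000 + 237.0138 + 237.5010 + 258.0118 + 19.8448 + 75.3556 = 1078.7269

1078.73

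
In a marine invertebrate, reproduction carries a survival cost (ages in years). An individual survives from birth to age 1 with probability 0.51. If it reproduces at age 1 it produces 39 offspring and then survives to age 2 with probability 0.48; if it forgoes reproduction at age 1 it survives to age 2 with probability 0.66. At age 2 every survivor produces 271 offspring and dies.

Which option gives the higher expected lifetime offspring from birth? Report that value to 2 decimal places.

breed at age 1: R₀ = 0.51 × (39 + 0.48 × 271) = 0.51 × 169.0800 = 86.2308
delay to age 2: R₀ = 0.51 × (0.66 × 271) = 0.51 × 178.8600 = 91.2186
Higher: delay to age 2 (91.2186).

91.22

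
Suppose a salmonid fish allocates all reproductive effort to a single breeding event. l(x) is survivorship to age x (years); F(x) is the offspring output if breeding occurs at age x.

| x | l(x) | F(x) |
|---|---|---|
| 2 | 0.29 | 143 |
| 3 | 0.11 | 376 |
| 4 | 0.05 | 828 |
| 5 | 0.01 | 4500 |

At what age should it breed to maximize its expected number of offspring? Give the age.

Expected offspring if breeding at age x = l(x) × F(x):
  age 2: 0.29 × 143 = 41.470
  age 3: 0.11 × 376 = 41.360
  age 4: 0.05 × 828 = 41.400
  age 5: 0.01 × 4500 = 45.000
Maximum at age 5 (45.000).

5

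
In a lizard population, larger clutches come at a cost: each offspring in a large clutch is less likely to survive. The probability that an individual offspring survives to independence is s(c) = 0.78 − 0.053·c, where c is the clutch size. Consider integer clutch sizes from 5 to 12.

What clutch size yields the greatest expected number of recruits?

7

Expected recruits = c × s(c):
  c=5: 5 × 0.515 = 2.575
  c=6: 6 × 0.462 = 2.772
  c=7: 7 × 0.409 = 2.863
  c=8: 8 × 0.356 = 2.848
  c=9: 9 × 0.303 = 2.727
  c=10: 10 × 0.250 = 2.500
  c=11: 11 × 0.197 = 2.167
  c=12: 12 × 0.144 = 1.728
Maximum at c = 7 (2.863 recruits).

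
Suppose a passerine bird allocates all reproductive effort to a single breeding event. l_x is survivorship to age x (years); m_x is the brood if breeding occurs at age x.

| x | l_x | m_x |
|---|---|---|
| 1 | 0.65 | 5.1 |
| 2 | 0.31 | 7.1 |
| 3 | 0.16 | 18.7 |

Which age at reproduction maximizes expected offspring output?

1

Expected offspring if breeding at age x = l_x × m_x:
  age 1: 0.65 × 5.1 = 3.315
  age 2: 0.31 × 7.1 = 2.201
  age 3: 0.16 × 18.7 = 2.992
Maximum at age 1 (3.315).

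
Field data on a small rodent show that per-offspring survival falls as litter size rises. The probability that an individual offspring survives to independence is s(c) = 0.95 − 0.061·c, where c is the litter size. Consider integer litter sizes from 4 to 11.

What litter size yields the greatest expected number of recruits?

Expected recruits = c × s(c):
  c=4: 4 × 0.706 = 2.824
  c=5: 5 × 0.645 = 3.225
  c=6: 6 × 0.584 = 3.504
  c=7: 7 × 0.523 = 3.661
  c=8: 8 × 0.462 = 3.696
  c=9: 9 × 0.401 = 3.609
  c=10: 10 × 0.340 = 3.400
  c=11: 11 × 0.279 = 3.069
Maximum at c = 8 (3.696 recruits).

8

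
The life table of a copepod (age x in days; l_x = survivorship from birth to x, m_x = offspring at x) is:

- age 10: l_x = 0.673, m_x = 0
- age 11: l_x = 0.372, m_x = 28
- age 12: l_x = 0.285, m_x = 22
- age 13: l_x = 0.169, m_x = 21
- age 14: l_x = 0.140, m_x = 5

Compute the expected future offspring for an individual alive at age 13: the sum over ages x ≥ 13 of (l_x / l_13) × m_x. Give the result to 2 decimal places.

25.14

l_13 = 0.169. Conditional survival from age 13 to x is l_x / l_13.
  x=13: (0.169/0.169) × 21 = 21.0000
  x=14: (0.140/0.169) × 5 = 4.1420
Sum = 21.0000 + 4.1420 = 25.1420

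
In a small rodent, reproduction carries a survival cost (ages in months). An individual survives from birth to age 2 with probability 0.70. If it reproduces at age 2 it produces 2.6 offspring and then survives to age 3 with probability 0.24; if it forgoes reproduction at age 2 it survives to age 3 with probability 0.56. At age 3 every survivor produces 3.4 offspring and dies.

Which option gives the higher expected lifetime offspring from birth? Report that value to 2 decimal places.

breed at age 2: R₀ = 0.70 × (2.6 + 0.24 × 3.4) = 0.70 × 3.4160 = 2.3912
delay to age 3: R₀ = 0.70 × (0.56 × 3.4) = 0.70 × 1.9040 = 1.3328
Higher: breed at age 2 (2.3912).

2.39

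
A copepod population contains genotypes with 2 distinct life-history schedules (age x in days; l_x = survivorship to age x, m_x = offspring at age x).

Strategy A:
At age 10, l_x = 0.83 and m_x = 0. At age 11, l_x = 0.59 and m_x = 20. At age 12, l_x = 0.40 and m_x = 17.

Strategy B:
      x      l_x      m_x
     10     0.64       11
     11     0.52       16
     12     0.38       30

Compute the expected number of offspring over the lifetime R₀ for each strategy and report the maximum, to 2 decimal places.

26.76

Strategy A: R₀ = 0.83×0 + 0.59×20 + 0.40×17 = 18.6000
Strategy B: R₀ = 0.64×11 + 0.52×16 + 0.38×30 = 26.7600
Highest R₀: strategy B with 26.7600.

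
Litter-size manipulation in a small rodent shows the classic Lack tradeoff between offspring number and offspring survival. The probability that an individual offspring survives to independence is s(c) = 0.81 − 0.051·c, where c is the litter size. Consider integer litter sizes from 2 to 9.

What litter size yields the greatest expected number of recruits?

Expected recruits = c × s(c):
  c=2: 2 × 0.708 = 1.416
  c=3: 3 × 0.657 = 1.971
  c=4: 4 × 0.606 = 2.424
  c=5: 5 × 0.555 = 2.775
  c=6: 6 × 0.504 = 3.024
  c=7: 7 × 0.453 = 3.171
  c=8: 8 × 0.402 = 3.216
  c=9: 9 × 0.351 = 3.159
Maximum at c = 8 (3.216 recruits).

8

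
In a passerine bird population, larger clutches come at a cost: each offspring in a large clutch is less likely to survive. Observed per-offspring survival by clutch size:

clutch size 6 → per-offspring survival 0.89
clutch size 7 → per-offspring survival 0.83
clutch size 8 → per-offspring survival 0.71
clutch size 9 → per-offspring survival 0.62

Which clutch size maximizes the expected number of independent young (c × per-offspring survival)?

7

Expected independent young = c × s(c):
  c=6: 6 × 0.89 = 5.340
  c=7: 7 × 0.83 = 5.810
  c=8: 8 × 0.71 = 5.680
  c=9: 9 × 0.62 = 5.580
Maximum at c = 7 (5.810 independent young).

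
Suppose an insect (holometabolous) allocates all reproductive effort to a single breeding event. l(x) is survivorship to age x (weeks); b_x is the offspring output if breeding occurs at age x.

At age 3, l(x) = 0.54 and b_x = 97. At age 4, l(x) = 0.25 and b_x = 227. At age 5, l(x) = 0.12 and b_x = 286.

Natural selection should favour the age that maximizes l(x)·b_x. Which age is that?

4

Expected offspring if breeding at age x = l(x) × b_x:
  age 3: 0.54 × 97 = 52.380
  age 4: 0.25 × 227 = 56.750
  age 5: 0.12 × 286 = 34.320
Maximum at age 4 (56.750).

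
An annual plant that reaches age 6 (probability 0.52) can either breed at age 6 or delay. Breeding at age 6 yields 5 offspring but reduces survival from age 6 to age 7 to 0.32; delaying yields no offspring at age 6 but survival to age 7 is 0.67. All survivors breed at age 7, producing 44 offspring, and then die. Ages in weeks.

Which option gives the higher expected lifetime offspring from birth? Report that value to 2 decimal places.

15.33

breed at age 6: R₀ = 0.52 × (5 + 0.32 × 44) = 0.52 × 19.0800 = 9.9216
delay to age 7: R₀ = 0.52 × (0.67 × 44) = 0.52 × 29.4800 = 15.3296
Higher: delay to age 7 (15.3296).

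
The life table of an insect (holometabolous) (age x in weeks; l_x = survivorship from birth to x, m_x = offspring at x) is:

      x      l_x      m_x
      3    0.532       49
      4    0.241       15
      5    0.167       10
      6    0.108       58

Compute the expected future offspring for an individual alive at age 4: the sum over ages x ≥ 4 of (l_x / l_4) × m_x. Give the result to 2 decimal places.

47.92

l_4 = 0.241. Conditional survival from age 4 to x is l_x / l_4.
  x=4: (0.241/0.241) × 15 = 15.0000
  x=5: (0.167/0.241) × 10 = 6.9295
  x=6: (0.108/0.241) × 58 = 25.9917
Sum = 15.0000 + 6.9295 + 25.9917 = 47.9212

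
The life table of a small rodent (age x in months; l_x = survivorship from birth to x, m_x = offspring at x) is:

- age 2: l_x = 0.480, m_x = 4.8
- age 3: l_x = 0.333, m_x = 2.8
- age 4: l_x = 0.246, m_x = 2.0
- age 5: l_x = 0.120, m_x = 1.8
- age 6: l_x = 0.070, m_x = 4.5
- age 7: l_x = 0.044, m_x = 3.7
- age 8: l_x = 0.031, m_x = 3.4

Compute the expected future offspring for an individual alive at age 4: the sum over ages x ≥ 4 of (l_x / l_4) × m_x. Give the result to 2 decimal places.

5.25

l_4 = 0.246. Conditional survival from age 4 to x is l_x / l_4.
  x=4: (0.246/0.246) × 2.0 = 2.0000
  x=5: (0.120/0.246) × 1.8 = 0.8780
  x=6: (0.070/0.246) × 4.5 = 1.2805
  x=7: (0.044/0.246) × 3.7 = 0.6618
  x=8: (0.031/0.246) × 3.4 = 0.4285
Sum = 2.0000 + 0.8780 + 1.2805 + 0.6618 + 0.4285 = 5.2488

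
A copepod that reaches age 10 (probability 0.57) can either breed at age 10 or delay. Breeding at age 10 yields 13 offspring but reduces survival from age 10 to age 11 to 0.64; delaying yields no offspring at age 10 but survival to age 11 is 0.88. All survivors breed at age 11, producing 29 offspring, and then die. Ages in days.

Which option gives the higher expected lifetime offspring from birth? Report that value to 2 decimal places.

breed at age 10: R₀ = 0.57 × (13 + 0.64 × 29) = 0.57 × 31.5600 = 17.9892
delay to age 11: R₀ = 0.57 × (0.88 × 29) = 0.57 × 25.5200 = 14.5464
Higher: breed at age 10 (17.9892).

17.99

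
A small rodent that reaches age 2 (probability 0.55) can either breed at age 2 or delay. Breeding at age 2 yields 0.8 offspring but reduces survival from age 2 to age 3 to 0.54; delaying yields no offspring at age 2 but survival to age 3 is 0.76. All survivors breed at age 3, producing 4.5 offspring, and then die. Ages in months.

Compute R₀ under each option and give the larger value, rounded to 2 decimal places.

1.88

breed at age 2: R₀ = 0.55 × (0.8 + 0.54 × 4.5) = 0.55 × 3.2300 = 1.7765
delay to age 3: R₀ = 0.55 × (0.76 × 4.5) = 0.55 × 3.4200 = 1.8810
Higher: delay to age 3 (1.8810).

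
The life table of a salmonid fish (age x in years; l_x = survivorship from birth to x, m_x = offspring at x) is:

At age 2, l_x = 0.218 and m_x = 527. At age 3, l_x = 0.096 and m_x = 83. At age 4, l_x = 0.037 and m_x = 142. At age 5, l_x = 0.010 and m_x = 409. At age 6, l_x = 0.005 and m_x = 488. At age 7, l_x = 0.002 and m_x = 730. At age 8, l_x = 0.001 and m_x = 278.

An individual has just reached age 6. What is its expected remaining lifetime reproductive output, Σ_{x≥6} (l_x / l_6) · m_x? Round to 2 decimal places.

l_6 = 0.005. Conditional survival from age 6 to x is l_x / l_6.
  x=6: (0.005/0.005) × 488 = 488.0000
  x=7: (0.002/0.005) × 730 = 292.0000
  x=8: (0.001/0.005) × 278 = 55.6000
Sum = 488.0000 + 292.0000 + 55.6000 = 835.6000

835.60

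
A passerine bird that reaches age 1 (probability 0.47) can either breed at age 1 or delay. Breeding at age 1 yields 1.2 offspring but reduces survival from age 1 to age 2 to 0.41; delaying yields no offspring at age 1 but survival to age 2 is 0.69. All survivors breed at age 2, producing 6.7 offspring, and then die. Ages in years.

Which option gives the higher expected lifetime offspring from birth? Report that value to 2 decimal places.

breed at age 1: R₀ = 0.47 × (1.2 + 0.41 × 6.7) = 0.47 × 3.9470 = 1.8551
delay to age 2: R₀ = 0.47 × (0.69 × 6.7) = 0.47 × 4.6230 = 2.1728
Higher: delay to age 2 (2.1728).

2.17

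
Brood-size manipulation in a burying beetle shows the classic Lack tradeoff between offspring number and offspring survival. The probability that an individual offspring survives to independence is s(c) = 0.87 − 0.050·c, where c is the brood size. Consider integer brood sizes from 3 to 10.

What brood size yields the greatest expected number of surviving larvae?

9

Expected surviving larvae = c × s(c):
  c=3: 3 × 0.720 = 2.160
  c=4: 4 × 0.670 = 2.680
  c=5: 5 × 0.620 = 3.100
  c=6: 6 × 0.570 = 3.420
  c=7: 7 × 0.520 = 3.640
  c=8: 8 × 0.470 = 3.760
  c=9: 9 × 0.420 = 3.780
  c=10: 10 × 0.370 = 3.700
Maximum at c = 9 (3.780 surviving larvae).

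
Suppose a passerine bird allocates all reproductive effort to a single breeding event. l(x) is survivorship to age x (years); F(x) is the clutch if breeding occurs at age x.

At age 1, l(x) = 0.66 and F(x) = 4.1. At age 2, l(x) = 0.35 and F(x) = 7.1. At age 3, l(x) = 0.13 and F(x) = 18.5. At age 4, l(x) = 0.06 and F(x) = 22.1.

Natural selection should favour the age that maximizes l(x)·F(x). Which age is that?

1

Expected offspring if breeding at age x = l(x) × F(x):
  age 1: 0.66 × 4.1 = 2.706
  age 2: 0.35 × 7.1 = 2.485
  age 3: 0.13 × 18.5 = 2.405
  age 4: 0.06 × 22.1 = 1.326
Maximum at age 1 (2.706).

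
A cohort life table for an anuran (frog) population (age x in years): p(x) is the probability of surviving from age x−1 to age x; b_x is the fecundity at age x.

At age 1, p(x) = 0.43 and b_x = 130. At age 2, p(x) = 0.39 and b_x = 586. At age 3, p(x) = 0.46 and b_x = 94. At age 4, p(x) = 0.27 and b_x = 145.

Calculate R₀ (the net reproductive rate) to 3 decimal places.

Survivorship from birth: l_x = p_1·p_2·…·p_x.
  l_1 = 0.43000
  l_2 = 0.16770
  l_3 = 0.07714
  l_4 = 0.02083
R₀ = Σ l_x b_x:
  age 1: 0.43000 × 130 = 55.9000
  age 2: 0.16770 × 586 = 98.2722
  age 3: 0.07714 × 94 = 7.2512
  age 4: 0.02083 × 145 = 3.0204
R₀ = 55.9000 + 98.2722 + 7.2512 + 3.0204 = 164.4437

164.444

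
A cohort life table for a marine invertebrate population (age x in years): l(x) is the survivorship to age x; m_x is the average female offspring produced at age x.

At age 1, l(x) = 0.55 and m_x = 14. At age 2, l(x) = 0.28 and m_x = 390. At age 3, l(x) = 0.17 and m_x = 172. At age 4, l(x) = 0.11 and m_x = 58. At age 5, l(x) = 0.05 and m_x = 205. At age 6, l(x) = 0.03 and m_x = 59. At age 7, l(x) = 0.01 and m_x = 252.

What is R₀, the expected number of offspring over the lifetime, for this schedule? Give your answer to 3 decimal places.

R₀ = Σ l(x) m_x:
  age 1: 0.55 × 14 = 7.7000
  age 2: 0.28 × 390 = 109.2000
  age 3: 0.17 × 172 = 29.2400
  age 4: 0.11 × 58 = 6.3800
  age 5: 0.05 × 205 = 10.2500
  age 6: 0.03 × 59 = 1.7700
  age 7: 0.01 × 252 = 2.5200
R₀ = 7.7000 + 109.2000 + 29.2400 + 6.3800 + 10.2500 + 1.7700 + 2.5200 = 167.0600

167.060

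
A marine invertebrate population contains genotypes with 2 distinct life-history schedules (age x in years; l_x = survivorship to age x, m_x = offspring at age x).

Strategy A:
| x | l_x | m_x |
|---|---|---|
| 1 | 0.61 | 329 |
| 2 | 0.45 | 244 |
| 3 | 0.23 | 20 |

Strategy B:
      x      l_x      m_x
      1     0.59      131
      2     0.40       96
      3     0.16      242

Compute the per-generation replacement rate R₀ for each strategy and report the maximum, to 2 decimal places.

Strategy A: R₀ = 0.61×329 + 0.45×244 + 0.23×20 = 315.0900
Strategy B: R₀ = 0.59×131 + 0.40×96 + 0.16×242 = 154.4100
Highest R₀: strategy A with 315.0900.

315.09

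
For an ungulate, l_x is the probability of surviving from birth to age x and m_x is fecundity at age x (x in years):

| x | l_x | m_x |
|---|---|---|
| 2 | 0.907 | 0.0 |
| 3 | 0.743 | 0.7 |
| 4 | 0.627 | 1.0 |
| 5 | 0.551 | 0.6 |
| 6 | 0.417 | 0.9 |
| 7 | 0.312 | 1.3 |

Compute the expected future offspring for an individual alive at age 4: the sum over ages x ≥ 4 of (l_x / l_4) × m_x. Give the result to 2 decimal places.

2.77

l_4 = 0.627. Conditional survival from age 4 to x is l_x / l_4.
  x=4: (0.627/0.627) × 1.0 = 1.0000
  x=5: (0.551/0.627) × 0.6 = 0.5273
  x=6: (0.417/0.627) × 0.9 = 0.5986
  x=7: (0.312/0.627) × 1.3 = 0.6469
Sum = 1.0000 + 0.5273 + 0.5986 + 0.6469 = 2.7727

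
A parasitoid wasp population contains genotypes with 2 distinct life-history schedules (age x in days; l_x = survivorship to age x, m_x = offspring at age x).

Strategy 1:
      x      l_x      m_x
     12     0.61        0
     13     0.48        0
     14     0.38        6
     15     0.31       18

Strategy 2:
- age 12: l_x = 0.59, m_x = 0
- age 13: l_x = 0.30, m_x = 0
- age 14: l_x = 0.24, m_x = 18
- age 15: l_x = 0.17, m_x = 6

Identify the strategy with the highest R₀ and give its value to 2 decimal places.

7.86

Strategy 1: R₀ = 0.61×0 + 0.48×0 + 0.38×6 + 0.31×18 = 7.8600
Strategy 2: R₀ = 0.59×0 + 0.30×0 + 0.24×18 + 0.17×6 = 5.3400
Highest R₀: strategy 1 with 7.8600.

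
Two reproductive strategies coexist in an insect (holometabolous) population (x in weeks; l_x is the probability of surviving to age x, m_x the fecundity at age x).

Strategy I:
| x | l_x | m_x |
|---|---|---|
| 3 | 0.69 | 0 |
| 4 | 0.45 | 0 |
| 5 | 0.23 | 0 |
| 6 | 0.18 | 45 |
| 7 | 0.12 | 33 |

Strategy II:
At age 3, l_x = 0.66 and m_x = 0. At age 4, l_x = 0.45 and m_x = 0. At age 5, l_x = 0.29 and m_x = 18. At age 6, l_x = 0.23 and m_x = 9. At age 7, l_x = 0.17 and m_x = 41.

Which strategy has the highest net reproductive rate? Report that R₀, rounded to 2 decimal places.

Strategy I: R₀ = 0.69×0 + 0.45×0 + 0.23×0 + 0.18×45 + 0.12×33 = 12.0600
Strategy II: R₀ = 0.66×0 + 0.45×0 + 0.29×18 + 0.23×9 + 0.17×41 = 14.2600
Highest R₀: strategy II with 14.2600.

14.26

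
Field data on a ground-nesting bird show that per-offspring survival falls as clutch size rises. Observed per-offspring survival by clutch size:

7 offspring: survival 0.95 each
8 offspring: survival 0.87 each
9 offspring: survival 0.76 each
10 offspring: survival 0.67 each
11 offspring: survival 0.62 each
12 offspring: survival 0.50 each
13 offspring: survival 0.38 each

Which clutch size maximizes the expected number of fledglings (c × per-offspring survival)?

8

Expected fledglings = c × s(c):
  c=7: 7 × 0.95 = 6.650
  c=8: 8 × 0.87 = 6.960
  c=9: 9 × 0.76 = 6.840
  c=10: 10 × 0.67 = 6.700
  c=11: 11 × 0.62 = 6.820
  c=12: 12 × 0.50 = 6.000
  c=13: 13 × 0.38 = 4.940
Maximum at c = 8 (6.960 fledglings).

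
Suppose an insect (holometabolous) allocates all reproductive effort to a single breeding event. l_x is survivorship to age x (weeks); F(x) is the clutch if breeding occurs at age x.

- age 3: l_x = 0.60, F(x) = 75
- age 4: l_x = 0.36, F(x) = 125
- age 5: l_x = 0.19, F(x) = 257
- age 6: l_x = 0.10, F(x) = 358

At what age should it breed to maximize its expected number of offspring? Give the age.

Expected offspring if breeding at age x = l_x × F(x):
  age 3: 0.60 × 75 = 45.000
  age 4: 0.36 × 125 = 45.000
  age 5: 0.19 × 257 = 48.830
  age 6: 0.10 × 358 = 35.800
Maximum at age 5 (48.830).

5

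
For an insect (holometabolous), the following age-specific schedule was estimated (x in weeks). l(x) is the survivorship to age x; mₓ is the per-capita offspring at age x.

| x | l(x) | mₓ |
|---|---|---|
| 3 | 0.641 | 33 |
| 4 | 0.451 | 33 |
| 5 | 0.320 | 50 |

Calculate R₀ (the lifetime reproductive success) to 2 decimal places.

R₀ = Σ l(x) mₓ:
  age 3: 0.641 × 33 = 21.1530
  age 4: 0.451 × 33 = 14.8830
  age 5: 0.320 × 50 = 16.0000
R₀ = 21.1530 + 14.8830 + 16.0000 = 52.0360

52.04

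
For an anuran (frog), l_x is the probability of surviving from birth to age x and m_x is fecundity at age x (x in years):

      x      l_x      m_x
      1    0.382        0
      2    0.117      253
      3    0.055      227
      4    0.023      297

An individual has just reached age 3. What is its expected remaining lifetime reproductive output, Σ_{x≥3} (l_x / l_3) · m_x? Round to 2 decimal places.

351.20

l_3 = 0.055. Conditional survival from age 3 to x is l_x / l_3.
  x=3: (0.055/0.055) × 227 = 227.0000
  x=4: (0.023/0.055) × 297 = 124.2000
Sum = 227.0000 + 124.2000 = 351.2000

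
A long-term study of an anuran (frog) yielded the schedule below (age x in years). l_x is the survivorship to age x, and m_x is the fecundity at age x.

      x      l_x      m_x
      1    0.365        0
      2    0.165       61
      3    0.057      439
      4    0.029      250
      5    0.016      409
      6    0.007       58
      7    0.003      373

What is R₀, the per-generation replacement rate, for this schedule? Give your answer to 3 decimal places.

50.407

R₀ = Σ l_x m_x:
  age 1: 0.365 × 0 = 0.0000
  age 2: 0.165 × 61 = 10.0650
  age 3: 0.057 × 439 = 25.0230
  age 4: 0.029 × 250 = 7.2500
  age 5: 0.016 × 409 = 6.5440
  age 6: 0.007 × 58 = 0.4060
  age 7: 0.003 × 373 = 1.1190
R₀ = 0.0000 + 10.0650 + 25.0230 + 7.2500 + 6.5440 + 0.4060 + 1.1190 = 50.4070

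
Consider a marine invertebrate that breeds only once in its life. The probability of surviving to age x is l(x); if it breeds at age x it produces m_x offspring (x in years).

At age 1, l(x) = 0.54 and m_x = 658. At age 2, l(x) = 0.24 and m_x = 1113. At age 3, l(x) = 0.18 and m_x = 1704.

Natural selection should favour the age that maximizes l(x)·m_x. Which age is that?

Expected offspring if breeding at age x = l(x) × m_x:
  age 1: 0.54 × 658 = 355.320
  age 2: 0.24 × 1113 = 267.120
  age 3: 0.18 × 1704 = 306.720
Maximum at age 1 (355.320).

1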